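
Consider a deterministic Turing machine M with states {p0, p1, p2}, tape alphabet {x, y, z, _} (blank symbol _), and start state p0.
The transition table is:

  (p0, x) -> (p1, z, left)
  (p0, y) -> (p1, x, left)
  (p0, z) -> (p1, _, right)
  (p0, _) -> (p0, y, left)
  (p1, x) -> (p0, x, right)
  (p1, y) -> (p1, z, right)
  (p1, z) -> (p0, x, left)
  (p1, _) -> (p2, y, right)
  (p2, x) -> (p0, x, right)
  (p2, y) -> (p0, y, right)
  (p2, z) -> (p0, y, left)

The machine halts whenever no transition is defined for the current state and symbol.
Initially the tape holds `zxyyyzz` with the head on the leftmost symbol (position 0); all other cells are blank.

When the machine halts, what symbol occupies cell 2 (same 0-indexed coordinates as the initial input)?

state=p0 head=0 tape=[z]xyyyzz__   (p0,z)→(p1,_,right)
state=p1 head=1 tape=_[x]yyyzz__   (p1,x)→(p0,x,right)
state=p0 head=2 tape=_x[y]yyzz__   (p0,y)→(p1,x,left)
state=p1 head=1 tape=_[x]xyyzz__   (p1,x)→(p0,x,right)
state=p0 head=2 tape=_x[x]yyzz__   (p0,x)→(p1,z,left)
state=p1 head=1 tape=_[x]zyyzz__   (p1,x)→(p0,x,right)
state=p0 head=2 tape=_x[z]yyzz__   (p0,z)→(p1,_,right)
state=p1 head=3 tape=_x_[y]yzz__   (p1,y)→(p1,z,right)
state=p1 head=4 tape=_x_z[y]zz__   (p1,y)→(p1,z,right)
state=p1 head=5 tape=_x_zz[z]z__   (p1,z)→(p0,x,left)
state=p0 head=4 tape=_x_z[z]xz__   (p0,z)→(p1,_,right)
state=p1 head=5 tape=_x_z_[x]z__   (p1,x)→(p0,x,right)
state=p0 head=6 tape=_x_z_x[z]__   (p0,z)→(p1,_,right)
state=p1 head=7 tape=_x_z_x_[_]_   (p1,_)→(p2,y,right)
state=p2 head=8 tape=_x_z_x_y[_]
Cell 2 holds _ when M halts.

_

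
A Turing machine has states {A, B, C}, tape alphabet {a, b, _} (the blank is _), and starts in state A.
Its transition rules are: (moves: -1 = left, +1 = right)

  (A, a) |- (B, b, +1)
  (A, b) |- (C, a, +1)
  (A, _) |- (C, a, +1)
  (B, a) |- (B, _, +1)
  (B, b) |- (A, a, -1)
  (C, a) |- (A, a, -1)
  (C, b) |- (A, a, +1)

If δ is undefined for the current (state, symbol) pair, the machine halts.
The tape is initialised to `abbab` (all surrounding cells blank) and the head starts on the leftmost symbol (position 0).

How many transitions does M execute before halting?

17

A | [a]bbab_   read a → write b, move +1, go to B
B | b[b]bab_   read b → write a, move -1, go to A
A | [b]abab_   read b → write a, move +1, go to C
C | a[a]bab_   read a → write a, move -1, go to A
A | [a]abab_   read a → write b, move +1, go to B
B | b[a]bab_   read a → write _, move +1, go to B
B | b_[b]ab_   read b → write a, move -1, go to A
A | b[_]aab_   read _ → write a, move +1, go to C
C | ba[a]ab_   read a → write a, move -1, go to A
A | b[a]aab_   read a → write b, move +1, go to B
B | bb[a]ab_   read a → write _, move +1, go to B
B | bb_[a]b_   read a → write _, move +1, go to B
B | bb__[b]_   read b → write a, move -1, go to A
A | bb_[_]a_   read _ → write a, move +1, go to C
C | bb_a[a]_   read a → write a, move -1, go to A
A | bb_[a]a_   read a → write b, move +1, go to B
B | bb_b[a]_   read a → write _, move +1, go to B
B | bb_b_[_]
M halts after 17 transitions.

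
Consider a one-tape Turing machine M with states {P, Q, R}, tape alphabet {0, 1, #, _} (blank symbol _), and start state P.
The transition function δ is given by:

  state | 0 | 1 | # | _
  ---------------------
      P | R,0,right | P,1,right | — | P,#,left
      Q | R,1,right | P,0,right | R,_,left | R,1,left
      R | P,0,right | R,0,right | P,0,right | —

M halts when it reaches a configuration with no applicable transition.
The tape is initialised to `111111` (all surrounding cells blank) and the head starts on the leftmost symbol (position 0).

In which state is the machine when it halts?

P

P | [1]11111_   read 1 → write 1, move right, go to P
P | 1[1]1111_   read 1 → write 1, move right, go to P
P | 11[1]111_   read 1 → write 1, move right, go to P
P | 111[1]11_   read 1 → write 1, move right, go to P
P | 1111[1]1_   read 1 → write 1, move right, go to P
P | 11111[1]_   read 1 → write 1, move right, go to P
P | 111111[_]   read _ → write #, move left, go to P
P | 11111[1]#   read 1 → write 1, move right, go to P
P | 111111[#]
No transition is defined for (P, #); M halts in state P.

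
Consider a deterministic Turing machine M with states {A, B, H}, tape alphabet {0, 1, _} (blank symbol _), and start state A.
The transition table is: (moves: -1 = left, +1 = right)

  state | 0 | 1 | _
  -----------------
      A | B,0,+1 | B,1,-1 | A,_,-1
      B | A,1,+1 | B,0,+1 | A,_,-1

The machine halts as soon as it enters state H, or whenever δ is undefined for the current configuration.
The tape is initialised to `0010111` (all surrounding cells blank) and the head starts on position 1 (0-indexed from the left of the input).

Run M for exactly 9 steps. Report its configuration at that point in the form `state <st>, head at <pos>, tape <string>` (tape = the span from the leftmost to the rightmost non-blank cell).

state A, head at 6, tape 0000000

A | 0[0]10111_   read 0 → write 0, move +1, go to B
B | 00[1]0111_   read 1 → write 0, move +1, go to B
B | 000[0]111_   read 0 → write 1, move +1, go to A
A | 0001[1]11_   read 1 → write 1, move -1, go to B
B | 000[1]111_   read 1 → write 0, move +1, go to B
B | 0000[1]11_   read 1 → write 0, move +1, go to B
B | 00000[1]1_   read 1 → write 0, move +1, go to B
B | 000000[1]_   read 1 → write 0, move +1, go to B
B | 0000000[_]   read _ → write _, move -1, go to A
A | 000000[0]_
After 9 steps: state A, head at 6, tape 0000000.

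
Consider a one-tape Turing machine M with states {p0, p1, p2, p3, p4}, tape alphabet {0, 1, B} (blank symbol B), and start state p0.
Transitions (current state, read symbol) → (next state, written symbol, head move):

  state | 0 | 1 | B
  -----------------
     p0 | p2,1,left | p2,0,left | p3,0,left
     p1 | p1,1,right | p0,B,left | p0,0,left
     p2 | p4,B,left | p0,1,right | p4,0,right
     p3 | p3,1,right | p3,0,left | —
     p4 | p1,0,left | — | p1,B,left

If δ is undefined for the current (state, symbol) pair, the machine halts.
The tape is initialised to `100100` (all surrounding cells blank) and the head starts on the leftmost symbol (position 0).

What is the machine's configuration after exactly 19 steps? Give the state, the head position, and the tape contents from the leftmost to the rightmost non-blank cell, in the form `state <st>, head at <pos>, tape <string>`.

p0 | B[1]00100   read 1 → write 0, move left, go to p2
p2 | [B]000100   read B → write 0, move right, go to p4
p4 | 0[0]00100   read 0 → write 0, move left, go to p1
p1 | [0]000100   read 0 → write 1, move right, go to p1
p1 | 1[0]00100   read 0 → write 1, move right, go to p1
p1 | 11[0]0100   read 0 → write 1, move right, go to p1
p1 | 111[0]100   read 0 → write 1, move right, go to p1
p1 | 1111[1]00   read 1 → write B, move left, go to p0
p0 | 111[1]B00   read 1 → write 0, move left, go to p2
p2 | 11[1]0B00   read 1 → write 1, move right, go to p0
p0 | 111[0]B00   read 0 → write 1, move left, go to p2
p2 | 11[1]1B00   read 1 → write 1, move right, go to p0
p0 | 111[1]B00   read 1 → write 0, move left, go to p2
p2 | 11[1]0B00   read 1 → write 1, move right, go to p0
p0 | 111[0]B00   read 0 → write 1, move left, go to p2
p2 | 11[1]1B00   read 1 → write 1, move right, go to p0
p0 | 111[1]B00   read 1 → write 0, move left, go to p2
p2 | 11[1]0B00   read 1 → write 1, move right, go to p0
p0 | 111[0]B00   read 0 → write 1, move left, go to p2
p2 | 11[1]1B00
After 19 steps: state p2, head at 1, tape 1111B00.

state p2, head at 1, tape 1111B00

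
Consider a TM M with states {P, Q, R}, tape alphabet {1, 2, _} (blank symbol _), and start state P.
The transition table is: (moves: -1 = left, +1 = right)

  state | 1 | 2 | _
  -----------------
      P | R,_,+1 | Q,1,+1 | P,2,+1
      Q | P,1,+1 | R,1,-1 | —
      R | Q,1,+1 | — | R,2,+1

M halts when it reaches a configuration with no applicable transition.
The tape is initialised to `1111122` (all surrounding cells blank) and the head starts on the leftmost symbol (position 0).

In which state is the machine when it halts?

P | [1]111122_   read 1 → write _, move +1, go to R
R | _[1]11122_   read 1 → write 1, move +1, go to Q
Q | _1[1]1122_   read 1 → write 1, move +1, go to P
P | _11[1]122_   read 1 → write _, move +1, go to R
R | _11_[1]22_   read 1 → write 1, move +1, go to Q
Q | _11_1[2]2_   read 2 → write 1, move -1, go to R
R | _11_[1]12_   read 1 → write 1, move +1, go to Q
Q | _11_1[1]2_   read 1 → write 1, move +1, go to P
P | _11_11[2]_   read 2 → write 1, move +1, go to Q
Q | _11_111[_]
No transition is defined for (Q, _); M halts in state Q.

Q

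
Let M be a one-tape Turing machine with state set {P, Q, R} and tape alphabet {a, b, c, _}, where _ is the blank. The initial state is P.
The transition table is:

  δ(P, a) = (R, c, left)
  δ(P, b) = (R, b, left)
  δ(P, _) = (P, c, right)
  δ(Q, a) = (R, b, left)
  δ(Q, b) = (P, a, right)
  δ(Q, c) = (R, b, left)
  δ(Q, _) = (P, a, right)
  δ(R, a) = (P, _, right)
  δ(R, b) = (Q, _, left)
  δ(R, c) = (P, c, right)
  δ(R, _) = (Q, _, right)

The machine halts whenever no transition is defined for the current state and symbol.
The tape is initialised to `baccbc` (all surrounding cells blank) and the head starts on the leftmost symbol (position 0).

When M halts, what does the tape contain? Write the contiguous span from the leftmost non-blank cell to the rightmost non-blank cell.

P | _[b]accbc   read b → write b, move left, go to R
R | [_]baccbc   read _ → write _, move right, go to Q
Q | _[b]accbc   read b → write a, move right, go to P
P | _a[a]ccbc   read a → write c, move left, go to R
R | _[a]cccbc   read a → write _, move right, go to P
P | __[c]ccbc
The non-blank tape span at halt is cccbc.

cccbc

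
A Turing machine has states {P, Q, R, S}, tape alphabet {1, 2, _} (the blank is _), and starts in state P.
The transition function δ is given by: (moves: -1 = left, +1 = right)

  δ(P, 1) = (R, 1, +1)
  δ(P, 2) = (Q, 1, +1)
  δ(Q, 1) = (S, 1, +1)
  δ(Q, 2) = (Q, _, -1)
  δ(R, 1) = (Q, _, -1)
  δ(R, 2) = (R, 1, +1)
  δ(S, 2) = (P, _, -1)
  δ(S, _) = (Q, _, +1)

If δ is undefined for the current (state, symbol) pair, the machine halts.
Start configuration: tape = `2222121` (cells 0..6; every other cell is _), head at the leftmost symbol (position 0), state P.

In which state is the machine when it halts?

state=P head=0 tape=[2]222121   (P,2)→(Q,1,+1)
state=Q head=1 tape=1[2]22121   (Q,2)→(Q,_,-1)
state=Q head=0 tape=[1]_22121   (Q,1)→(S,1,+1)
state=S head=1 tape=1[_]22121   (S,_)→(Q,_,+1)
state=Q head=2 tape=1_[2]2121   (Q,2)→(Q,_,-1)
state=Q head=1 tape=1[_]_2121
No transition is defined for (Q, _); M halts in state Q.

Q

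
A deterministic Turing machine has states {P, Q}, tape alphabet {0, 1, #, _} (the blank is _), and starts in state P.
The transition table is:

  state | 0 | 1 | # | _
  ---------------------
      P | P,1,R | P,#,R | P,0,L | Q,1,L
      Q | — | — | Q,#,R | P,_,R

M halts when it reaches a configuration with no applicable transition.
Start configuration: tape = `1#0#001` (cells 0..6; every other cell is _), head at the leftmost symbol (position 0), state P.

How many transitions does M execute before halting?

state=P head=0 tape=__[1]#0#001_   (P,1)→(P,#,R)
state=P head=1 tape=__#[#]0#001_   (P,#)→(P,0,L)
state=P head=0 tape=__[#]00#001_   (P,#)→(P,0,L)
state=P head=-1 tape=_[_]000#001_   (P,_)→(Q,1,L)
state=Q head=-2 tape=[_]1000#001_   (Q,_)→(P,_,R)
state=P head=-1 tape=_[1]000#001_   (P,1)→(P,#,R)
state=P head=0 tape=_#[0]00#001_   (P,0)→(P,1,R)
state=P head=1 tape=_#1[0]0#001_   (P,0)→(P,1,R)
state=P head=2 tape=_#11[0]#001_   (P,0)→(P,1,R)
state=P head=3 tape=_#111[#]001_   (P,#)→(P,0,L)
state=P head=2 tape=_#11[1]0001_   (P,1)→(P,#,R)
state=P head=3 tape=_#11#[0]001_   (P,0)→(P,1,R)
state=P head=4 tape=_#11#1[0]01_   (P,0)→(P,1,R)
state=P head=5 tape=_#11#11[0]1_   (P,0)→(P,1,R)
state=P head=6 tape=_#11#111[1]_   (P,1)→(P,#,R)
state=P head=7 tape=_#11#111#[_]   (P,_)→(Q,1,L)
state=Q head=6 tape=_#11#111[#]1   (Q,#)→(Q,#,R)
state=Q head=7 tape=_#11#111#[1]
M halts after 17 transitions.

17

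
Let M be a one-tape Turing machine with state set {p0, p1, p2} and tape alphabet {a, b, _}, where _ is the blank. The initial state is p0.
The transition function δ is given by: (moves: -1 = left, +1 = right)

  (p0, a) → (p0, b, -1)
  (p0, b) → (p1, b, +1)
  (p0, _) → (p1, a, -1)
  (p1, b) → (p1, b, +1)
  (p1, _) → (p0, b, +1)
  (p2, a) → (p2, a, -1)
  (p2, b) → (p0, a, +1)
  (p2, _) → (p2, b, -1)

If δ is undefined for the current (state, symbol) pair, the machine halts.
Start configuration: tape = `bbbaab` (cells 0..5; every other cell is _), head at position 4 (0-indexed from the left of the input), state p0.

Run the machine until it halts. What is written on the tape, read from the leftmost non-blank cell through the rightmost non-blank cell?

state=p0 head=4 tape=bbba[a]b__   (p0,a)→(p0,b,-1)
state=p0 head=3 tape=bbb[a]bb__   (p0,a)→(p0,b,-1)
state=p0 head=2 tape=bb[b]bbb__   (p0,b)→(p1,b,+1)
state=p1 head=3 tape=bbb[b]bb__   (p1,b)→(p1,b,+1)
state=p1 head=4 tape=bbbb[b]b__   (p1,b)→(p1,b,+1)
state=p1 head=5 tape=bbbbb[b]__   (p1,b)→(p1,b,+1)
state=p1 head=6 tape=bbbbbb[_]_   (p1,_)→(p0,b,+1)
state=p0 head=7 tape=bbbbbbb[_]   (p0,_)→(p1,a,-1)
state=p1 head=6 tape=bbbbbb[b]a   (p1,b)→(p1,b,+1)
state=p1 head=7 tape=bbbbbbb[a]
The non-blank tape span at halt is bbbbbbba.

bbbbbbba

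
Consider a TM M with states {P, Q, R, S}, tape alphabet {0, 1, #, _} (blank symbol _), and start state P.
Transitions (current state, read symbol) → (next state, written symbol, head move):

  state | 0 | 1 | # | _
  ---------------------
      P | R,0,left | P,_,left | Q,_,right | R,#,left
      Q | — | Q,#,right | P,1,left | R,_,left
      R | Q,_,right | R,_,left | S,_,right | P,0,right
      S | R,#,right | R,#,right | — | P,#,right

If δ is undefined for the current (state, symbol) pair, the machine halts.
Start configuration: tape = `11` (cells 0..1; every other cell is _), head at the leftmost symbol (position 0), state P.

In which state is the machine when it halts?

S

state=P head=0 tape=___[1]1__   (P,1)→(P,_,left)
state=P head=-1 tape=__[_]_1__   (P,_)→(R,#,left)
state=R head=-2 tape=_[_]#_1__   (R,_)→(P,0,right)
state=P head=-1 tape=_0[#]_1__   (P,#)→(Q,_,right)
state=Q head=0 tape=_0_[_]1__   (Q,_)→(R,_,left)
state=R head=-1 tape=_0[_]_1__   (R,_)→(P,0,right)
state=P head=0 tape=_00[_]1__   (P,_)→(R,#,left)
state=R head=-1 tape=_0[0]#1__   (R,0)→(Q,_,right)
state=Q head=0 tape=_0_[#]1__   (Q,#)→(P,1,left)
state=P head=-1 tape=_0[_]11__   (P,_)→(R,#,left)
state=R head=-2 tape=_[0]#11__   (R,0)→(Q,_,right)
state=Q head=-1 tape=__[#]11__   (Q,#)→(P,1,left)
state=P head=-2 tape=_[_]111__   (P,_)→(R,#,left)
state=R head=-3 tape=[_]#111__   (R,_)→(P,0,right)
state=P head=-2 tape=0[#]111__   (P,#)→(Q,_,right)
state=Q head=-1 tape=0_[1]11__   (Q,1)→(Q,#,right)
state=Q head=0 tape=0_#[1]1__   (Q,1)→(Q,#,right)
state=Q head=1 tape=0_##[1]__   (Q,1)→(Q,#,right)
state=Q head=2 tape=0_###[_]_   (Q,_)→(R,_,left)
state=R head=1 tape=0_##[#]__   (R,#)→(S,_,right)
state=S head=2 tape=0_##_[_]_   (S,_)→(P,#,right)
state=P head=3 tape=0_##_#[_]   (P,_)→(R,#,left)
state=R head=2 tape=0_##_[#]#   (R,#)→(S,_,right)
state=S head=3 tape=0_##__[#]
No transition is defined for (S, #); M halts in state S.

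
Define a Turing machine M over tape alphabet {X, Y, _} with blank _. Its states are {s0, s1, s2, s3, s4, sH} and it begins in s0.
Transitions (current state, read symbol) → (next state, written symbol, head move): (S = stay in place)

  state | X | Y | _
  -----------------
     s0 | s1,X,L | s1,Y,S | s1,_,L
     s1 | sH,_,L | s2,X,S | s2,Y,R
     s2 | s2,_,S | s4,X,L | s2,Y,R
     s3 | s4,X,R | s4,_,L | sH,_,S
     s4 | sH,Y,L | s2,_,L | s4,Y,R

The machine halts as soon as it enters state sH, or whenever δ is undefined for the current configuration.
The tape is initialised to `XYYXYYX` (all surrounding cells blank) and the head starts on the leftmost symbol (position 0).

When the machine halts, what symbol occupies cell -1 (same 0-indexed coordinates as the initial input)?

s0 | __[X]YYXYYX   read X → write X, move L, go to s1
s1 | _[_]XYYXYYX   read _ → write Y, move R, go to s2
s2 | _Y[X]YYXYYX   read X → write _, move S, go to s2
s2 | _Y[_]YYXYYX   read _ → write Y, move R, go to s2
s2 | _YY[Y]YXYYX   read Y → write X, move L, go to s4
s4 | _Y[Y]XYXYYX   read Y → write _, move L, go to s2
s2 | _[Y]_XYXYYX   read Y → write X, move L, go to s4
s4 | [_]X_XYXYYX   read _ → write Y, move R, go to s4
s4 | Y[X]_XYXYYX   read X → write Y, move L, go to sH
sH | [Y]Y_XYXYYX
Cell -1 holds Y when M halts.

Y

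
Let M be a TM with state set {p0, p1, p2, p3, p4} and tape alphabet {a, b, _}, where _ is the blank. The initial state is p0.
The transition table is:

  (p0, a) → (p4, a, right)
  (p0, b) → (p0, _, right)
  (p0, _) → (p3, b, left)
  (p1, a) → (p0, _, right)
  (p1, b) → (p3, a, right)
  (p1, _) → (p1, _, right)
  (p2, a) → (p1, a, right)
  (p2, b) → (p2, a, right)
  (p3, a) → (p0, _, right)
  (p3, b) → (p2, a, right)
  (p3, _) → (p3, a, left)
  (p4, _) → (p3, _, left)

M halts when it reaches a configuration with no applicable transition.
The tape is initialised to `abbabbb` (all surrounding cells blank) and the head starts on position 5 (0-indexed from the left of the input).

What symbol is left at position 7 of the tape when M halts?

p0 | abbab[b]b__   read b → write _, move right, go to p0
p0 | abbab_[b]__   read b → write _, move right, go to p0
p0 | abbab__[_]_   read _ → write b, move left, go to p3
p3 | abbab_[_]b_   read _ → write a, move left, go to p3
p3 | abbab[_]ab_   read _ → write a, move left, go to p3
p3 | abba[b]aab_   read b → write a, move right, go to p2
p2 | abbaa[a]ab_   read a → write a, move right, go to p1
p1 | abbaaa[a]b_   read a → write _, move right, go to p0
p0 | abbaaa_[b]_   read b → write _, move right, go to p0
p0 | abbaaa__[_]   read _ → write b, move left, go to p3
p3 | abbaaa_[_]b   read _ → write a, move left, go to p3
p3 | abbaaa[_]ab   read _ → write a, move left, go to p3
p3 | abbaa[a]aab   read a → write _, move right, go to p0
p0 | abbaa_[a]ab   read a → write a, move right, go to p4
p4 | abbaa_a[a]b
Cell 7 holds a when M halts.

a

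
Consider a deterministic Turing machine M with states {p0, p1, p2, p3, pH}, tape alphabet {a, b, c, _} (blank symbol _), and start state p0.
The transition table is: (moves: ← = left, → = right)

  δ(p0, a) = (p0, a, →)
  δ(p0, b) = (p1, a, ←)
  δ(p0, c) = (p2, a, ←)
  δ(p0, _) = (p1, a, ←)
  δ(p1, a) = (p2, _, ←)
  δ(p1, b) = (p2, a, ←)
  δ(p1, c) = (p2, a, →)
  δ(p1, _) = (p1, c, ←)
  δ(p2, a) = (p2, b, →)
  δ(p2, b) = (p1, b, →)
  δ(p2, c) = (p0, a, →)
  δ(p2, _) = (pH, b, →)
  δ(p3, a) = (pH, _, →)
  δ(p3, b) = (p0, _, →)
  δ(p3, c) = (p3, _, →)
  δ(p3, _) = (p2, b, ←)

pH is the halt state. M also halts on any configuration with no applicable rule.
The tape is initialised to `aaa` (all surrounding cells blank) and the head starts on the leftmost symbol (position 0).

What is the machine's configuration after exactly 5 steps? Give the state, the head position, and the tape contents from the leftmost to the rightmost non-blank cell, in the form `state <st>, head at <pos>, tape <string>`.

state p2, head at 1, tape aa_a

state=p0 head=0 tape=[a]aa_   (p0,a)→(p0,a,→)
state=p0 head=1 tape=a[a]a_   (p0,a)→(p0,a,→)
state=p0 head=2 tape=aa[a]_   (p0,a)→(p0,a,→)
state=p0 head=3 tape=aaa[_]   (p0,_)→(p1,a,←)
state=p1 head=2 tape=aa[a]a   (p1,a)→(p2,_,←)
state=p2 head=1 tape=a[a]_a
After 5 steps: state p2, head at 1, tape aa_a.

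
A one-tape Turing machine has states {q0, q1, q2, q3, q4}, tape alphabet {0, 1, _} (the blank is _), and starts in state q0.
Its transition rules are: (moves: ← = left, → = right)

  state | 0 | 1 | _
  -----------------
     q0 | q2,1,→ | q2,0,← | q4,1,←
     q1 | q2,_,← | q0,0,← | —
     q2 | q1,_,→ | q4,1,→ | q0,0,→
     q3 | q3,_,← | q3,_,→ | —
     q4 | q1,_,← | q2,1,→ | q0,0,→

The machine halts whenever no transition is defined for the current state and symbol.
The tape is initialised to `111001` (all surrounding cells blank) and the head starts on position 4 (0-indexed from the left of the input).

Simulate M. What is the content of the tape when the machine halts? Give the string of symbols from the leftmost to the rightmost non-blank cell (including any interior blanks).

10_0_10_1

state=q0 head=4 tape=___1110[0]1__   (q0,0)→(q2,1,→)
state=q2 head=5 tape=___11101[1]__   (q2,1)→(q4,1,→)
state=q4 head=6 tape=___111011[_]_   (q4,_)→(q0,0,→)
state=q0 head=7 tape=___1110110[_]   (q0,_)→(q4,1,←)
state=q4 head=6 tape=___111011[0]1   (q4,0)→(q1,_,←)
state=q1 head=5 tape=___11101[1]_1   (q1,1)→(q0,0,←)
state=q0 head=4 tape=___1110[1]0_1   (q0,1)→(q2,0,←)
state=q2 head=3 tape=___111[0]00_1   (q2,0)→(q1,_,→)
state=q1 head=4 tape=___111_[0]0_1   (q1,0)→(q2,_,←)
state=q2 head=3 tape=___111[_]_0_1   (q2,_)→(q0,0,→)
state=q0 head=4 tape=___1110[_]0_1   (q0,_)→(q4,1,←)
state=q4 head=3 tape=___111[0]10_1   (q4,0)→(q1,_,←)
state=q1 head=2 tape=___11[1]_10_1   (q1,1)→(q0,0,←)
state=q0 head=1 tape=___1[1]0_10_1   (q0,1)→(q2,0,←)
state=q2 head=0 tape=___[1]00_10_1   (q2,1)→(q4,1,→)
state=q4 head=1 tape=___1[0]0_10_1   (q4,0)→(q1,_,←)
state=q1 head=0 tape=___[1]_0_10_1   (q1,1)→(q0,0,←)
state=q0 head=-1 tape=__[_]0_0_10_1   (q0,_)→(q4,1,←)
state=q4 head=-2 tape=_[_]10_0_10_1   (q4,_)→(q0,0,→)
state=q0 head=-1 tape=_0[1]0_0_10_1   (q0,1)→(q2,0,←)
state=q2 head=-2 tape=_[0]00_0_10_1   (q2,0)→(q1,_,→)
state=q1 head=-1 tape=__[0]0_0_10_1   (q1,0)→(q2,_,←)
state=q2 head=-2 tape=_[_]_0_0_10_1   (q2,_)→(q0,0,→)
state=q0 head=-1 tape=_0[_]0_0_10_1   (q0,_)→(q4,1,←)
state=q4 head=-2 tape=_[0]10_0_10_1   (q4,0)→(q1,_,←)
state=q1 head=-3 tape=[_]_10_0_10_1
The non-blank tape span at halt is 10_0_10_1.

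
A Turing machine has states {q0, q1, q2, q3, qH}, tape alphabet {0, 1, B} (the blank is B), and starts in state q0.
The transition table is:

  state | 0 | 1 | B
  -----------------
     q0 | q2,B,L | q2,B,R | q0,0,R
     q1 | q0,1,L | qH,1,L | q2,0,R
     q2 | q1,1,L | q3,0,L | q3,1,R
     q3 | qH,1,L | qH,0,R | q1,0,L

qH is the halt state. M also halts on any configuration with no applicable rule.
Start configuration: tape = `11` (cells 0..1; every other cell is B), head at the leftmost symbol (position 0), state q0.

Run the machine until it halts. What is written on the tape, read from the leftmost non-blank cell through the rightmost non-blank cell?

state=q0 head=0 tape=BBB[1]1   (q0,1)→(q2,B,R)
state=q2 head=1 tape=BBBB[1]   (q2,1)→(q3,0,L)
state=q3 head=0 tape=BBB[B]0   (q3,B)→(q1,0,L)
state=q1 head=-1 tape=BB[B]00   (q1,B)→(q2,0,R)
state=q2 head=0 tape=BB0[0]0   (q2,0)→(q1,1,L)
state=q1 head=-1 tape=BB[0]10   (q1,0)→(q0,1,L)
state=q0 head=-2 tape=B[B]110   (q0,B)→(q0,0,R)
state=q0 head=-1 tape=B0[1]10   (q0,1)→(q2,B,R)
state=q2 head=0 tape=B0B[1]0   (q2,1)→(q3,0,L)
state=q3 head=-1 tape=B0[B]00   (q3,B)→(q1,0,L)
state=q1 head=-2 tape=B[0]000   (q1,0)→(q0,1,L)
state=q0 head=-3 tape=[B]1000   (q0,B)→(q0,0,R)
state=q0 head=-2 tape=0[1]000   (q0,1)→(q2,B,R)
state=q2 head=-1 tape=0B[0]00   (q2,0)→(q1,1,L)
state=q1 head=-2 tape=0[B]100   (q1,B)→(q2,0,R)
state=q2 head=-1 tape=00[1]00   (q2,1)→(q3,0,L)
state=q3 head=-2 tape=0[0]000   (q3,0)→(qH,1,L)
state=qH head=-3 tape=[0]1000
The non-blank tape span at halt is 01000.

01000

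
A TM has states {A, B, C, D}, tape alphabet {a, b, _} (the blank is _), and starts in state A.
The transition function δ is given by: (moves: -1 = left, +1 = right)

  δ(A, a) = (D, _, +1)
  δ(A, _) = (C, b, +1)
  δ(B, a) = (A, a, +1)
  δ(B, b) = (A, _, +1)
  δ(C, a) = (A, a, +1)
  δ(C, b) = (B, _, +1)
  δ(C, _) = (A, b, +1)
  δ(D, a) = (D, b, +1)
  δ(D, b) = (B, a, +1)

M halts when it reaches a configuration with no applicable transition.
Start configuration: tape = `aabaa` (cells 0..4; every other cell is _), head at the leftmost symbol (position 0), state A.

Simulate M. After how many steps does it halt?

state=A head=0 tape=[a]abaa_   (A,a)→(D,_,+1)
state=D head=1 tape=_[a]baa_   (D,a)→(D,b,+1)
state=D head=2 tape=_b[b]aa_   (D,b)→(B,a,+1)
state=B head=3 tape=_ba[a]a_   (B,a)→(A,a,+1)
state=A head=4 tape=_baa[a]_   (A,a)→(D,_,+1)
state=D head=5 tape=_baa_[_]
M halts after 5 transitions.

5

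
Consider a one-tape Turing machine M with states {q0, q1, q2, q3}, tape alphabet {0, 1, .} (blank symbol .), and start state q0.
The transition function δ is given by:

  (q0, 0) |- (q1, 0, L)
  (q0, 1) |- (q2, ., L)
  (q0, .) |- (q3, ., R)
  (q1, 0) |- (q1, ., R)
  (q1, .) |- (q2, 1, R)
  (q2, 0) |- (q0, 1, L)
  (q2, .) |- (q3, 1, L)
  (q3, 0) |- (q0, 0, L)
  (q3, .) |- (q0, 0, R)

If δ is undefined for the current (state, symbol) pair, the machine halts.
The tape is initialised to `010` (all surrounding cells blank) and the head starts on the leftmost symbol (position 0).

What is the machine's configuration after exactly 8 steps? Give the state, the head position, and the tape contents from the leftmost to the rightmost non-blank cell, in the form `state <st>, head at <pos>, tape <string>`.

state q0, head at -4, tape 1..110

q0 | ....[0]10   read 0 → write 0, move L, go to q1
q1 | ...[.]010   read . → write 1, move R, go to q2
q2 | ...1[0]10   read 0 → write 1, move L, go to q0
q0 | ...[1]110   read 1 → write ., move L, go to q2
q2 | ..[.].110   read . → write 1, move L, go to q3
q3 | .[.]1.110   read . → write 0, move R, go to q0
q0 | .0[1].110   read 1 → write ., move L, go to q2
q2 | .[0]..110   read 0 → write 1, move L, go to q0
q0 | [.]1..110
After 8 steps: state q0, head at -4, tape 1..110.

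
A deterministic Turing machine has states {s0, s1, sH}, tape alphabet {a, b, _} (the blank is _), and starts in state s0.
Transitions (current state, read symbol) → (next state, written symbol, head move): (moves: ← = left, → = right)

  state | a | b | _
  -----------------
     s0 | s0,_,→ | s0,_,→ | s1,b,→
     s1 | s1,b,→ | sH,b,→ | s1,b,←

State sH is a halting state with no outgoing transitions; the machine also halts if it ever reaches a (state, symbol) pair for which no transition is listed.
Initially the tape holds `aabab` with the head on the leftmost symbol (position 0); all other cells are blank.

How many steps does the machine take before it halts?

8

s0 | [a]abab__   read a → write _, move →, go to s0
s0 | _[a]bab__   read a → write _, move →, go to s0
s0 | __[b]ab__   read b → write _, move →, go to s0
s0 | ___[a]b__   read a → write _, move →, go to s0
s0 | ____[b]__   read b → write _, move →, go to s0
s0 | _____[_]_   read _ → write b, move →, go to s1
s1 | _____b[_]   read _ → write b, move ←, go to s1
s1 | _____[b]b   read b → write b, move →, go to sH
sH | _____b[b]
M halts after 8 transitions.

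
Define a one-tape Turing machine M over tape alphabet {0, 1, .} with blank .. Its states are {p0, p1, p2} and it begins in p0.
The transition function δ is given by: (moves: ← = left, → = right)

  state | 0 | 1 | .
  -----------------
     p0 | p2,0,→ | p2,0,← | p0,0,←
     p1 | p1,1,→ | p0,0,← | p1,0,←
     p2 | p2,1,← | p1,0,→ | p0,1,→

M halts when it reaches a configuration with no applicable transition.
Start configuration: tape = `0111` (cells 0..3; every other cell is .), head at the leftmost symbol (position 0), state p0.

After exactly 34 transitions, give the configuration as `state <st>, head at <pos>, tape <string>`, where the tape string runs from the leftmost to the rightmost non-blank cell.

state p2, head at 0, tape 0101000

p0 | ..[0]111.   read 0 → write 0, move →, go to p2
p2 | ..0[1]11.   read 1 → write 0, move →, go to p1
p1 | ..00[1]1.   read 1 → write 0, move ←, go to p0
p0 | ..0[0]01.   read 0 → write 0, move →, go to p2
p2 | ..00[0]1.   read 0 → write 1, move ←, go to p2
p2 | ..0[0]11.   read 0 → write 1, move ←, go to p2
p2 | ..[0]111.   read 0 → write 1, move ←, go to p2
p2 | .[.]1111.   read . → write 1, move →, go to p0
p0 | .1[1]111.   read 1 → write 0, move ←, go to p2
p2 | .[1]0111.   read 1 → write 0, move →, go to p1
p1 | .0[0]111.   read 0 → write 1, move →, go to p1
p1 | .01[1]11.   read 1 → write 0, move ←, go to p0
p0 | .0[1]011.   read 1 → write 0, move ←, go to p2
p2 | .[0]0011.   read 0 → write 1, move ←, go to p2
p2 | [.]10011.   read . → write 1, move →, go to p0
p0 | 1[1]0011.   read 1 → write 0, move ←, go to p2
p2 | [1]00011.   read 1 → write 0, move →, go to p1
p1 | 0[0]0011.   read 0 → write 1, move →, go to p1
p1 | 01[0]011.   read 0 → write 1, move →, go to p1
p1 | 011[0]11.   read 0 → write 1, move →, go to p1
p1 | 0111[1]1.   read 1 → write 0, move ←, go to p0
p0 | 011[1]01.   read 1 → write 0, move ←, go to p2
p2 | 01[1]001.   read 1 → write 0, move →, go to p1
p1 | 010[0]01.   read 0 → write 1, move →, go to p1
p1 | 0101[0]1.   read 0 → write 1, move →, go to p1
p1 | 01011[1].   read 1 → write 0, move ←, go to p0
p0 | 0101[1]0.   read 1 → write 0, move ←, go to p2
p2 | 010[1]00.   read 1 → write 0, move →, go to p1
p1 | 0100[0]0.   read 0 → write 1, move →, go to p1
p1 | 01001[0].   read 0 → write 1, move →, go to p1
p1 | 010011[.]   read . → write 0, move ←, go to p1
p1 | 01001[1]0   read 1 → write 0, move ←, go to p0
p0 | 0100[1]00   read 1 → write 0, move ←, go to p2
p2 | 010[0]000   read 0 → write 1, move ←, go to p2
p2 | 01[0]1000
After 34 steps: state p2, head at 0, tape 0101000.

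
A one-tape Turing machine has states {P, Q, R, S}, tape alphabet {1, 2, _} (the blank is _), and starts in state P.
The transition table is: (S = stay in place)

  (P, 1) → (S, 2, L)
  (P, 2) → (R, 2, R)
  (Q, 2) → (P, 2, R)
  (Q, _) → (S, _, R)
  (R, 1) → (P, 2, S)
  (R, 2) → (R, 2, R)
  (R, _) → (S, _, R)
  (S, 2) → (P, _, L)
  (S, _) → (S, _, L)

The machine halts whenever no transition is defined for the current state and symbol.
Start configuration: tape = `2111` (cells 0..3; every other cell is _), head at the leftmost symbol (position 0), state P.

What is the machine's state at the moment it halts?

P | _[2]111__   read 2 → write 2, move R, go to R
R | _2[1]11__   read 1 → write 2, move S, go to P
P | _2[2]11__   read 2 → write 2, move R, go to R
R | _22[1]1__   read 1 → write 2, move S, go to P
P | _22[2]1__   read 2 → write 2, move R, go to R
R | _222[1]__   read 1 → write 2, move S, go to P
P | _222[2]__   read 2 → write 2, move R, go to R
R | _2222[_]_   read _ → write _, move R, go to S
S | _2222_[_]   read _ → write _, move L, go to S
S | _2222[_]_   read _ → write _, move L, go to S
S | _222[2]__   read 2 → write _, move L, go to P
P | _22[2]___   read 2 → write 2, move R, go to R
R | _222[_]__   read _ → write _, move R, go to S
S | _222_[_]_   read _ → write _, move L, go to S
S | _222[_]__   read _ → write _, move L, go to S
S | _22[2]___   read 2 → write _, move L, go to P
P | _2[2]____   read 2 → write 2, move R, go to R
R | _22[_]___   read _ → write _, move R, go to S
S | _22_[_]__   read _ → write _, move L, go to S
S | _22[_]___   read _ → write _, move L, go to S
S | _2[2]____   read 2 → write _, move L, go to P
P | _[2]_____   read 2 → write 2, move R, go to R
R | _2[_]____   read _ → write _, move R, go to S
S | _2_[_]___   read _ → write _, move L, go to S
S | _2[_]____   read _ → write _, move L, go to S
S | _[2]_____   read 2 → write _, move L, go to P
P | [_]______
No transition is defined for (P, _); M halts in state P.

P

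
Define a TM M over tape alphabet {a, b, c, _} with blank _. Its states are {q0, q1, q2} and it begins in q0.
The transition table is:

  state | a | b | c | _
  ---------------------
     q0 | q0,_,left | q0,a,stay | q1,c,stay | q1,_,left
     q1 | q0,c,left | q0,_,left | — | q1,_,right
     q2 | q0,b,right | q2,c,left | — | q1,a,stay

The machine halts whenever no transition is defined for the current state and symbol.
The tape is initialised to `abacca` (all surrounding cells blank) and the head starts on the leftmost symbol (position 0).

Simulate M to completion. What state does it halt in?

state=q0 head=0 tape=__[a]bacca   (q0,a)→(q0,_,left)
state=q0 head=-1 tape=_[_]_bacca   (q0,_)→(q1,_,left)
state=q1 head=-2 tape=[_]__bacca   (q1,_)→(q1,_,right)
state=q1 head=-1 tape=_[_]_bacca   (q1,_)→(q1,_,right)
state=q1 head=0 tape=__[_]bacca   (q1,_)→(q1,_,right)
state=q1 head=1 tape=___[b]acca   (q1,b)→(q0,_,left)
state=q0 head=0 tape=__[_]_acca   (q0,_)→(q1,_,left)
state=q1 head=-1 tape=_[_]__acca   (q1,_)→(q1,_,right)
state=q1 head=0 tape=__[_]_acca   (q1,_)→(q1,_,right)
state=q1 head=1 tape=___[_]acca   (q1,_)→(q1,_,right)
state=q1 head=2 tape=____[a]cca   (q1,a)→(q0,c,left)
state=q0 head=1 tape=___[_]ccca   (q0,_)→(q1,_,left)
state=q1 head=0 tape=__[_]_ccca   (q1,_)→(q1,_,right)
state=q1 head=1 tape=___[_]ccca   (q1,_)→(q1,_,right)
state=q1 head=2 tape=____[c]cca
No transition is defined for (q1, c); M halts in state q1.

q1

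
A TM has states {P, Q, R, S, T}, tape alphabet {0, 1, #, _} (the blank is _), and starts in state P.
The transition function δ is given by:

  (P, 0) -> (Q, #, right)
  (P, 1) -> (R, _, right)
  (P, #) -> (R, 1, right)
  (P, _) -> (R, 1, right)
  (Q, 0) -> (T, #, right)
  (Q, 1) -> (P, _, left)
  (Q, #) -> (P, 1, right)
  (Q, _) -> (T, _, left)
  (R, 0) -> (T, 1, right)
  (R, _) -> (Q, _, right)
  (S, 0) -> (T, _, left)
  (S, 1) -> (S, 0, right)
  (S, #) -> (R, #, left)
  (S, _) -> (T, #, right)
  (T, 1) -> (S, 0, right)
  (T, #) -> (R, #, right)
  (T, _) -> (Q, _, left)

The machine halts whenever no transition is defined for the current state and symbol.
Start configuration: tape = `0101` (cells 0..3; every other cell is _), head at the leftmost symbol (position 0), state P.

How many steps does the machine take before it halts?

P | [0]101____   read 0 → write #, move right, go to Q
Q | #[1]01____   read 1 → write _, move left, go to P
P | [#]_01____   read # → write 1, move right, go to R
R | 1[_]01____   read _ → write _, move right, go to Q
Q | 1_[0]1____   read 0 → write #, move right, go to T
T | 1_#[1]____   read 1 → write 0, move right, go to S
S | 1_#0[_]___   read _ → write #, move right, go to T
T | 1_#0#[_]__   read _ → write _, move left, go to Q
Q | 1_#0[#]___   read # → write 1, move right, go to P
P | 1_#01[_]__   read _ → write 1, move right, go to R
R | 1_#011[_]_   read _ → write _, move right, go to Q
Q | 1_#011_[_]   read _ → write _, move left, go to T
T | 1_#011[_]_   read _ → write _, move left, go to Q
Q | 1_#01[1]__   read 1 → write _, move left, go to P
P | 1_#0[1]___   read 1 → write _, move right, go to R
R | 1_#0_[_]__   read _ → write _, move right, go to Q
Q | 1_#0__[_]_   read _ → write _, move left, go to T
T | 1_#0_[_]__   read _ → write _, move left, go to Q
Q | 1_#0[_]___   read _ → write _, move left, go to T
T | 1_#[0]____
M halts after 19 transitions.

19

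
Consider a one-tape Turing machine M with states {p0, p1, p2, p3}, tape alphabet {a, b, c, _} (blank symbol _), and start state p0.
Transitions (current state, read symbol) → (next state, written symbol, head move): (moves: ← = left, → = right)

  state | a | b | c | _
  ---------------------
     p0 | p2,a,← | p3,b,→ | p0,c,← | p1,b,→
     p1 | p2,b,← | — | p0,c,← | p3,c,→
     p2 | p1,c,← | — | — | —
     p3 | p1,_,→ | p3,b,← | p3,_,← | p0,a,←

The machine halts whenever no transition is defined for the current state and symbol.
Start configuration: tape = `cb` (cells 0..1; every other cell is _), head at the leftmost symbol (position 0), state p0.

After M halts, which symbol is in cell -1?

b

p0 | ___[c]b   read c → write c, move ←, go to p0
p0 | __[_]cb   read _ → write b, move →, go to p1
p1 | __b[c]b   read c → write c, move ←, go to p0
p0 | __[b]cb   read b → write b, move →, go to p3
p3 | __b[c]b   read c → write _, move ←, go to p3
p3 | __[b]_b   read b → write b, move ←, go to p3
p3 | _[_]b_b   read _ → write a, move ←, go to p0
p0 | [_]ab_b   read _ → write b, move →, go to p1
p1 | b[a]b_b   read a → write b, move ←, go to p2
p2 | [b]bb_b
Cell -1 holds b when M halts.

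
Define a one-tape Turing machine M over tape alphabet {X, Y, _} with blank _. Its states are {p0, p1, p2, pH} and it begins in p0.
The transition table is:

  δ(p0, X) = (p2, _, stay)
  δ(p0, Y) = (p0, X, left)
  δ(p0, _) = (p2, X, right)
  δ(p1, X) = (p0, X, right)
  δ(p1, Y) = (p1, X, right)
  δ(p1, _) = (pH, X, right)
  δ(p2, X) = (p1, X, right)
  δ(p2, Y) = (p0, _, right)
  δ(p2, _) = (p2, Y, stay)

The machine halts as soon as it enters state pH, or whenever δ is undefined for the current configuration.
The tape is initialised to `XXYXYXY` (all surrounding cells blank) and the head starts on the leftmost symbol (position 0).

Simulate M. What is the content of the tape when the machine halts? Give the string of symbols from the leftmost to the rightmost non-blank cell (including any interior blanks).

XX__XXX

p0 | [X]XYXYXY__   read X → write _, move stay, go to p2
p2 | [_]XYXYXY__   read _ → write Y, move stay, go to p2
p2 | [Y]XYXYXY__   read Y → write _, move right, go to p0
p0 | _[X]YXYXY__   read X → write _, move stay, go to p2
p2 | _[_]YXYXY__   read _ → write Y, move stay, go to p2
p2 | _[Y]YXYXY__   read Y → write _, move right, go to p0
p0 | __[Y]XYXY__   read Y → write X, move left, go to p0
p0 | _[_]XXYXY__   read _ → write X, move right, go to p2
p2 | _X[X]XYXY__   read X → write X, move right, go to p1
p1 | _XX[X]YXY__   read X → write X, move right, go to p0
p0 | _XXX[Y]XY__   read Y → write X, move left, go to p0
p0 | _XX[X]XXY__   read X → write _, move stay, go to p2
p2 | _XX[_]XXY__   read _ → write Y, move stay, go to p2
p2 | _XX[Y]XXY__   read Y → write _, move right, go to p0
p0 | _XX_[X]XY__   read X → write _, move stay, go to p2
p2 | _XX_[_]XY__   read _ → write Y, move stay, go to p2
p2 | _XX_[Y]XY__   read Y → write _, move right, go to p0
p0 | _XX__[X]Y__   read X → write _, move stay, go to p2
p2 | _XX__[_]Y__   read _ → write Y, move stay, go to p2
p2 | _XX__[Y]Y__   read Y → write _, move right, go to p0
p0 | _XX___[Y]__   read Y → write X, move left, go to p0
p0 | _XX__[_]X__   read _ → write X, move right, go to p2
p2 | _XX__X[X]__   read X → write X, move right, go to p1
p1 | _XX__XX[_]_   read _ → write X, move right, go to pH
pH | _XX__XXX[_]
The non-blank tape span at halt is XX__XXX.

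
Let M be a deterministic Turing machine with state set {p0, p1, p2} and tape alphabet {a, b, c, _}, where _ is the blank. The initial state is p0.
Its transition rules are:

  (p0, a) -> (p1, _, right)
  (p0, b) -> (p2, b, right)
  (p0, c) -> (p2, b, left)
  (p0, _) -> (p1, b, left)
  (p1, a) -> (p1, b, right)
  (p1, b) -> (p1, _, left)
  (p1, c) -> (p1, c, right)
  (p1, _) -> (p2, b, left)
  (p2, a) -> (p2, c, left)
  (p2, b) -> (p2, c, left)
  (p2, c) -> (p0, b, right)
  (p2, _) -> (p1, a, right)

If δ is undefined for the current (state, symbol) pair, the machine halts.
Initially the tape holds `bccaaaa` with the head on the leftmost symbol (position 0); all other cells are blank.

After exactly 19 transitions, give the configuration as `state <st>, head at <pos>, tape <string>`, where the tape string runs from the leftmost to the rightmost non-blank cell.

p0 | _[b]ccaaaa   read b → write b, move right, go to p2
p2 | _b[c]caaaa   read c → write b, move right, go to p0
p0 | _bb[c]aaaa   read c → write b, move left, go to p2
p2 | _b[b]baaaa   read b → write c, move left, go to p2
p2 | _[b]cbaaaa   read b → write c, move left, go to p2
p2 | [_]ccbaaaa   read _ → write a, move right, go to p1
p1 | a[c]cbaaaa   read c → write c, move right, go to p1
p1 | ac[c]baaaa   read c → write c, move right, go to p1
p1 | acc[b]aaaa   read b → write _, move left, go to p1
p1 | ac[c]_aaaa   read c → write c, move right, go to p1
p1 | acc[_]aaaa   read _ → write b, move left, go to p2
p2 | ac[c]baaaa   read c → write b, move right, go to p0
p0 | acb[b]aaaa   read b → write b, move right, go to p2
p2 | acbb[a]aaa   read a → write c, move left, go to p2
p2 | acb[b]caaa   read b → write c, move left, go to p2
p2 | ac[b]ccaaa   read b → write c, move left, go to p2
p2 | a[c]cccaaa   read c → write b, move right, go to p0
p0 | ab[c]ccaaa   read c → write b, move left, go to p2
p2 | a[b]bccaaa   read b → write c, move left, go to p2
p2 | [a]cbccaaa
After 19 steps: state p2, head at -1, tape acbccaaa.

state p2, head at -1, tape acbccaaa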